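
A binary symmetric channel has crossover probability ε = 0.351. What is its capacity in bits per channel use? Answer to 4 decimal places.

Binary symmetric channel: C = 1 − h₂(ε) where h₂ is the binary entropy function.
h₂(0.351) = −0.351·log₂0.351 − 0.649·log₂0.649 = 0.9350.
C = 1 − 0.9350 = 0.0650 bits per channel use.

0.0650 bits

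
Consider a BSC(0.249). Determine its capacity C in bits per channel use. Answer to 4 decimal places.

Binary symmetric channel: C = 1 − h₂(ε) where h₂ is the binary entropy function.
h₂(0.249) = −0.249·log₂0.249 − 0.751·log₂0.751 = 0.8097.
C = 1 − 0.8097 = 0.1903 bits per channel use.

0.1903 bits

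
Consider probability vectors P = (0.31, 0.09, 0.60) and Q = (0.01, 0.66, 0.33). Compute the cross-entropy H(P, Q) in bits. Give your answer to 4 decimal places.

H(P,Q) = −Σ p·log₂ q.
  −0.31·log₂(0.01) = 2.05960
  −0.09·log₂(0.66) = 0.05395
  −0.60·log₂(0.33) = 0.95968
H(P,Q) = 3.0732 bits.

3.0732 bits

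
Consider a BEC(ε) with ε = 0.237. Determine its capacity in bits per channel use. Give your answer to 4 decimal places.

Binary erasure channel: capacity C = 1 − ε.
C = 1 − 0.237 = 0.7630 bits per channel use.

0.7630 bits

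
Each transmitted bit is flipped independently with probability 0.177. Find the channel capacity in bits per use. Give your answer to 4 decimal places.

0.3265 bits

Binary symmetric channel: C = 1 − h₂(ε) where h₂ is the binary entropy function.
h₂(0.177) = −0.177·log₂0.177 − 0.823·log₂0.823 = 0.6735.
C = 1 − 0.6735 = 0.3265 bits per channel use.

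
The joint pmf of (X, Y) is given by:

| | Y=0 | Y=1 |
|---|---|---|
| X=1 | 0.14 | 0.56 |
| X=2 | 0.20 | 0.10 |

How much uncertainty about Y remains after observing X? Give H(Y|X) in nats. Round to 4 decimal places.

0.5412 nats

Chain rule: H(Y|X) = H(X,Y) − H(X).
Marginals: p(X) = (0.7000, 0.3000), p(Y) = (0.3400, 0.6600).
H(X,Y) = 1.1521 nats; H(X) = 0.6109 nats.
H(Y|X) = 1.1521 − 0.6109 = 0.5412 nats.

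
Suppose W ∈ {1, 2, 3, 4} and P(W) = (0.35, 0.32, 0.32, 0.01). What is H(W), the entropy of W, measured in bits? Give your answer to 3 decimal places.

1.649 bits

H(W) = −Σ p·log₂ p.
  −(0.35)·log₂(0.35) = 0.5301
  −(0.32)·log₂(0.32) = 0.5260
  −(0.32)·log₂(0.32) = 0.5260
  −(0.01)·log₂(0.01) = 0.0664
Sum: 0.5301 + 0.5260 + 0.5260 + 0.0664 = 1.649 bits.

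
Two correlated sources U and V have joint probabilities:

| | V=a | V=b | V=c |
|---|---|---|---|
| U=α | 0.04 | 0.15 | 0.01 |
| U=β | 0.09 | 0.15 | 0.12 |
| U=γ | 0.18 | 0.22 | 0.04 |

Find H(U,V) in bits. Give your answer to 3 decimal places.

2.865 bits

H(U,V) = −Σ p(x,y)·log₂ p(x,y) over all 9 cells.
  cell (α,a): −0.04·log₂0.04 = 0.1858
  cell (α,b): −0.15·log₂0.15 = 0.4105
  cell (α,c): −0.01·log₂0.01 = 0.0664
  cell (β,a): −0.09·log₂0.09 = 0.3127
  cell (β,b): −0.15·log₂0.15 = 0.4105
  cell (β,c): −0.12·log₂0.12 = 0.3671
  cell (γ,a): −0.18·log₂0.18 = 0.4453
  cell (γ,b): −0.22·log₂0.22 = 0.4806
  cell (γ,c): −0.04·log₂0.04 = 0.1858
Sum = 2.865 bits.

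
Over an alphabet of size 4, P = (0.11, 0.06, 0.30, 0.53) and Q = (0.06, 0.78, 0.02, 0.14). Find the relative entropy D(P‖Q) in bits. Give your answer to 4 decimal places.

D(P‖Q) = Σ p·log₂(p/q).
  0.11·log₂(0.11/0.06) = 0.09619
  0.06·log₂(0.06/0.78) = -0.22203
  0.30·log₂(0.30/0.02) = 1.17207
  0.53·log₂(0.53/0.14) = 1.01790
D(P‖Q) = 2.0641 bits.

2.0641 bits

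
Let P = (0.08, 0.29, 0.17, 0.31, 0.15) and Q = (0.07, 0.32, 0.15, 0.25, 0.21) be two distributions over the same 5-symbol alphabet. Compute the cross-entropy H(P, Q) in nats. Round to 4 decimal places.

H(P,Q) = −Σ p·ln q.
  −0.08·ln(0.07) = 0.21274
  −0.29·ln(0.32) = 0.33044
  −0.17·ln(0.15) = 0.32251
  −0.31·ln(0.25) = 0.42975
  −0.15·ln(0.21) = 0.23410
H(P,Q) = 1.5295 nats.

1.5295 nats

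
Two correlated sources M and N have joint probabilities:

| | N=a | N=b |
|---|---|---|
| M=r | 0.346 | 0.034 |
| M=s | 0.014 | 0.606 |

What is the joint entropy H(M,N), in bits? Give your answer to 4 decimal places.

H(M,N) = −Σ p(x,y)·log₂ p(x,y) over all 4 cells.
  cell (r,a): −0.346·log₂0.346 = 0.52978
  cell (r,b): −0.034·log₂0.034 = 0.16586
  cell (s,a): −0.014·log₂0.014 = 0.08622
  cell (s,b): −0.606·log₂0.606 = 0.43790
Sum = 1.2198 bits.

1.2198 bits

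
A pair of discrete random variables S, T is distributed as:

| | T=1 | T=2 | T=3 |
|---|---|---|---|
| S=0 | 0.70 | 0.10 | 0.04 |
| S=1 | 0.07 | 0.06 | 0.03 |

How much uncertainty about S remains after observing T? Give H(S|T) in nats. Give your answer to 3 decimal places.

Marginals: p(S) = (0.8400, 0.1600), p(T) = (0.7700, 0.1600, 0.0700).
H(S|T) = Σ p(T) · H(S|T=·).
  T=1: p=0.7700, H(S|T=1) = 0.3046
  T=2: p=0.1600, H(S|T=2) = 0.6616
  T=3: p=0.0700, H(S|T=3) = 0.6829
Weighted sum = 0.388 nats.

0.388 nats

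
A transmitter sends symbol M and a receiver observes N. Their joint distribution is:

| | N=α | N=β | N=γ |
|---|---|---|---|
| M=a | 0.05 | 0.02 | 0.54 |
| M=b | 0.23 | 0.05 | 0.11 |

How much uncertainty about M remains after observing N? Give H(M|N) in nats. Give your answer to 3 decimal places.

Chain rule: H(M|N) = H(M,N) − H(N).
Marginals: p(M) = (0.6100, 0.3900), p(N) = (0.2800, 0.0700, 0.6500).
H(M,N) = 1.2914 nats; H(N) = 0.8226 nats.
H(M|N) = 1.2914 − 0.8226 = 0.469 nats.

0.469 nats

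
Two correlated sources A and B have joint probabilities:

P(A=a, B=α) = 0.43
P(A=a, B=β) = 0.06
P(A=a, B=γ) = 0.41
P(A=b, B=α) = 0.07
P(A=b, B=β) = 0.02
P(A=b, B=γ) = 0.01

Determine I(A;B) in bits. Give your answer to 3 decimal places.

Marginals: p(A) = (0.9000, 0.1000), p(B) = (0.5000, 0.0800, 0.4200).
I(A;B) = Σ p(x,y)·log₂[p(x,y)/(p(x)p(y))].
  (a,α): 0.43·log₂(0.9556) = -0.0282
  (a,β): 0.06·log₂(0.8333) = -0.0158
  (a,γ): 0.41·log₂(1.0847) = 0.0481
  (b,α): 0.07·log₂(1.4000) = 0.0340
  (b,β): 0.02·log₂(2.5000) = 0.0264
  (b,γ): 0.01·log₂(0.2381) = -0.0207
Sum = 0.044 bits.

0.044 bits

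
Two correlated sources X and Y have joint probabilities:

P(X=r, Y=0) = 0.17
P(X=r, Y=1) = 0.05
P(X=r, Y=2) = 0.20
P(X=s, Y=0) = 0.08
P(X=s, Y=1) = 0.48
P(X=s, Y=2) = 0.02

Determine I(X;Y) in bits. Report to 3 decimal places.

0.420 bits

Marginals: p(X) = (0.4200, 0.5800), p(Y) = (0.2500, 0.5300, 0.2200).
I(X;Y) = H(X) + H(Y) − H(X,Y).
H(X) = 0.9815, H(Y) = 1.4660, H(X,Y) = 2.0277.
I(X;Y) = 0.9815 + 1.4660 − 2.0277 = 0.420 bits.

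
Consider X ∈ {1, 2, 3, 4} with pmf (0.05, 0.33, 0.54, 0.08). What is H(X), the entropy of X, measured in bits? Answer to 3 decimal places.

H(X) = −Σ p·log₂ p.
  −(0.05)·log₂(0.05) = 0.2161
  −(0.33)·log₂(0.33) = 0.5278
  −(0.54)·log₂(0.54) = 0.4800
  −(0.08)·log₂(0.08) = 0.2915
Sum: 0.2161 + 0.5278 + 0.4800 + 0.2915 = 1.515 bits.

1.515 bits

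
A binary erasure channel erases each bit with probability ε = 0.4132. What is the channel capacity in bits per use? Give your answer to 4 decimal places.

Binary erasure channel: capacity C = 1 − ε.
C = 1 − 0.4132 = 0.5868 bits per channel use.

0.5868 bits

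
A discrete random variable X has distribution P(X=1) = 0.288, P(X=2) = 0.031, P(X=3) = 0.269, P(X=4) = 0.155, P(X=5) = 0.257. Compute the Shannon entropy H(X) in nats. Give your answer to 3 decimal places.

H(X) = −Σ p·ln p.
  −(0.288)·ln(0.288) = 0.3585
  −(0.031)·ln(0.031) = 0.1077
  −(0.269)·ln(0.269) = 0.3532
  −(0.155)·ln(0.155) = 0.2890
  −(0.257)·ln(0.257) = 0.3492
Sum: 0.3585 + 0.1077 + 0.3532 + 0.2890 + 0.3492 = 1.458 nats.

1.458 nats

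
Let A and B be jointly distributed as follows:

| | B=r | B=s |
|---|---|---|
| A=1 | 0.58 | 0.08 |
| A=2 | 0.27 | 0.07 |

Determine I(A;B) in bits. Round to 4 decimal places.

Marginals: p(A) = (0.6600, 0.3400), p(B) = (0.8500, 0.1500).
I(A;B) = Σ p(x,y)·log₂[p(x,y)/(p(x)p(y))].
  (1,r): 0.58·log₂(1.0339) = 0.02787
  (1,s): 0.08·log₂(0.8081) = -0.02459
  (2,r): 0.27·log₂(0.9343) = -0.02649
  (2,s): 0.07·log₂(1.3725) = 0.03198
Sum = 0.0088 bits.

0.0088 bits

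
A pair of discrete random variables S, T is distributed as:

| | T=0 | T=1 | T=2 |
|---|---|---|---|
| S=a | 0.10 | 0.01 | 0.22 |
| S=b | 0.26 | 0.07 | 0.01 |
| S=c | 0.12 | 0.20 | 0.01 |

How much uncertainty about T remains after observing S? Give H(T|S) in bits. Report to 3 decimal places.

1.033 bits

Marginals: p(S) = (0.3300, 0.3400, 0.3300), p(T) = (0.4800, 0.2800, 0.2400).
H(T|S) = Σ p(S) · H(T|S=·).
  S=a: p=0.3300, H(T|S=a) = 1.0648
  S=b: p=0.3400, H(T|S=b) = 0.9150
  S=c: p=0.3300, H(T|S=c) = 1.1214
Weighted sum = 1.033 bits.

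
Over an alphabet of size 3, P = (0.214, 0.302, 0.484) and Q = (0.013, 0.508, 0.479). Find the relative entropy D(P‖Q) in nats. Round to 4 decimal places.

0.4474 nats

D(P‖Q) = Σ p·ln(p/q).
  0.214·ln(0.214/0.013) = 0.59942
  0.302·ln(0.302/0.508) = -0.15706
  0.484·ln(0.484/0.479) = 0.00503
D(P‖Q) = 0.4474 nats.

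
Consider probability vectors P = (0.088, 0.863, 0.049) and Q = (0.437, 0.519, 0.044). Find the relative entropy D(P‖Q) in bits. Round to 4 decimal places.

D(P‖Q) = Σ p·log₂(p/q).
  0.088·log₂(0.088/0.437) = -0.20346
  0.863·log₂(0.863/0.519) = 0.63312
  0.049·log₂(0.049/0.044) = 0.00761
D(P‖Q) = 0.4373 bits.

0.4373 bits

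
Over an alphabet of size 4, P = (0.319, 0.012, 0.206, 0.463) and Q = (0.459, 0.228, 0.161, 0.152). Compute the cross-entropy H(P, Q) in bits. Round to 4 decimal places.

H(P,Q) = −Σ p·log₂ q.
  −0.319·log₂(0.459) = 0.35838
  −0.012·log₂(0.228) = 0.02559
  −0.206·log₂(0.161) = 0.54278
  −0.463·log₂(0.152) = 1.25837
H(P,Q) = 2.1851 bits.

2.1851 bits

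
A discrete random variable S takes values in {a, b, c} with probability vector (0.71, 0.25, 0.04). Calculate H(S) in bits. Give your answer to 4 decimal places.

H(S) = −Σ p·log₂ p.
  −(0.71)·log₂(0.71) = 0.35082
  −(0.25)·log₂(0.25) = 0.50000
  −(0.04)·log₂(0.04) = 0.18575
Sum: 0.35082 + 0.50000 + 0.18575 = 1.0366 bits.

1.0366 bits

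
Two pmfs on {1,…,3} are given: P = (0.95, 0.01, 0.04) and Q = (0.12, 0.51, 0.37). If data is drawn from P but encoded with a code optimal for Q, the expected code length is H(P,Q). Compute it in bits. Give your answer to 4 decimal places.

H(P,Q) = −Σ p·log₂ q.
  −0.95·log₂(0.12) = 2.90595
  −0.01·log₂(0.51) = 0.00971
  −0.04·log₂(0.37) = 0.05738
H(P,Q) = 2.9730 bits.

2.9730 bits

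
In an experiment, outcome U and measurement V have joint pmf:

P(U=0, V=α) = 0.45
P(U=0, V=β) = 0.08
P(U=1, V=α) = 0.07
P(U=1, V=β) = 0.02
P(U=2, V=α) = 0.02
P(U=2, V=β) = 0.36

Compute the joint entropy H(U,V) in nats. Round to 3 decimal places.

1.272 nats

H(U,V) = −Σ p(x,y)·ln p(x,y) over all 6 cells.
  cell (0,α): −0.45·ln0.45 = 0.3593
  cell (0,β): −0.08·ln0.08 = 0.2021
  cell (1,α): −0.07·ln0.07 = 0.1861
  cell (1,β): −0.02·ln0.02 = 0.0782
  cell (2,α): −0.02·ln0.02 = 0.0782
  cell (2,β): −0.36·ln0.36 = 0.3678
Sum = 1.272 nats.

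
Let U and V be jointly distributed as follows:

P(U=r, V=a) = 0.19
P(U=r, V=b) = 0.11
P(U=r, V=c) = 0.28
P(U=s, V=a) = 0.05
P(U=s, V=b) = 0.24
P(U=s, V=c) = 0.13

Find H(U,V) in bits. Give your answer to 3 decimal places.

2.413 bits

H(U,V) = −Σ p(x,y)·log₂ p(x,y) over all 6 cells.
  cell (r,a): −0.19·log₂0.19 = 0.4552
  cell (r,b): −0.11·log₂0.11 = 0.3503
  cell (r,c): −0.28·log₂0.28 = 0.5142
  cell (s,a): −0.05·log₂0.05 = 0.2161
  cell (s,b): −0.24·log₂0.24 = 0.4941
  cell (s,c): −0.13·log₂0.13 = 0.3826
Sum = 2.413 bits.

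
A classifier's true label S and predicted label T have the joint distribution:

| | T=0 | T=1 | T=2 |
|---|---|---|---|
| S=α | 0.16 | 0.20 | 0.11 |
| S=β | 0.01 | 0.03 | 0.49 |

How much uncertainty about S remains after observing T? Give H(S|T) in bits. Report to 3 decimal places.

Marginals: p(S) = (0.4700, 0.5300), p(T) = (0.1700, 0.2300, 0.6000).
H(S|T) = Σ p(T) · H(S|T=·).
  T=0: p=0.1700, H(S|T=0) = 0.3228
  T=1: p=0.2300, H(S|T=1) = 0.5586
  T=2: p=0.6000, H(S|T=2) = 0.6873
Weighted sum = 0.596 bits.

0.596 bits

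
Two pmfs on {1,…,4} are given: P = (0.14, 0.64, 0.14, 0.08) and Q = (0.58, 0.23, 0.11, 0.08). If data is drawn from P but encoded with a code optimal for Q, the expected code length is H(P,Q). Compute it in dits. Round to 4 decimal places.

H(P,Q) = −Σ p·log₁₀ q.
  −0.14·log₁₀(0.58) = 0.03312
  −0.64·log₁₀(0.23) = 0.40849
  −0.14·log₁₀(0.11) = 0.13421
  −0.08·log₁₀(0.08) = 0.08775
H(P,Q) = 0.6636 dits.

0.6636 dits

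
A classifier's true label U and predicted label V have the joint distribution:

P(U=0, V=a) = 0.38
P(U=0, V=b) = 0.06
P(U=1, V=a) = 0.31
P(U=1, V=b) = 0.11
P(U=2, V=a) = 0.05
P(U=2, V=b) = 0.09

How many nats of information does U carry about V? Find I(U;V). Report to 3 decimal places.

0.065 nats

Marginals: p(U) = (0.4400, 0.4200, 0.1400), p(V) = (0.7400, 0.2600).
I(U;V) = Σ p(x,y)·ln[p(x,y)/(p(x)p(y))].
  (0,a): 0.38·ln(1.1671) = 0.0587
  (0,b): 0.06·ln(0.5245) = -0.0387
  (1,a): 0.31·ln(0.9974) = -0.0008
  (1,b): 0.11·ln(1.0073) = 0.0008
  (2,a): 0.05·ln(0.4826) = -0.0364
  (2,b): 0.09·ln(2.4725) = 0.0815
Sum = 0.065 nats.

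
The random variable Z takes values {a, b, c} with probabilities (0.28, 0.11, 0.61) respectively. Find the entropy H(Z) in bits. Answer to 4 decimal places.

H(Z) = −Σ p·log₂ p.
  −(0.28)·log₂(0.28) = 0.51422
  −(0.11)·log₂(0.11) = 0.35029
  −(0.61)·log₂(0.61) = 0.43500
Sum: 0.51422 + 0.35029 + 0.43500 = 1.2995 bits.

1.2995 bits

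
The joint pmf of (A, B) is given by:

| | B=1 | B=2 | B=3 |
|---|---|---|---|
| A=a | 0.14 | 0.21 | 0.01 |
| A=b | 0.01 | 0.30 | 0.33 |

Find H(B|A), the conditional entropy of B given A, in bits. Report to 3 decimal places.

Chain rule: H(B|A) = H(A,B) − H(A).
Marginals: p(A) = (0.3600, 0.6400), p(B) = (0.1500, 0.5100, 0.3400).
H(A,B) = 2.0517 bits; H(A) = 0.9427 bits.
H(B|A) = 2.0517 − 0.9427 = 1.109 bits.

1.109 bits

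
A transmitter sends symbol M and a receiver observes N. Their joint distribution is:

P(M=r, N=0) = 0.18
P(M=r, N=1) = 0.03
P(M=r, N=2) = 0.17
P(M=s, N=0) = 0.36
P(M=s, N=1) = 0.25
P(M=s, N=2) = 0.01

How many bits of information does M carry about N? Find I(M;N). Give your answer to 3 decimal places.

Marginals: p(M) = (0.3800, 0.6200), p(N) = (0.5400, 0.2800, 0.1800).
I(M;N) = Σ p(x,y)·log₂[p(x,y)/(p(x)p(y))].
  (r,0): 0.18·log₂(0.8772) = -0.0340
  (r,1): 0.03·log₂(0.2820) = -0.0548
  (r,2): 0.17·log₂(2.4854) = 0.2233
  (s,0): 0.36·log₂(1.0753) = 0.0377
  (s,1): 0.25·log₂(1.4401) = 0.1315
  (s,2): 0.01·log₂(0.0896) = -0.0348
Sum = 0.269 bits.

0.269 bits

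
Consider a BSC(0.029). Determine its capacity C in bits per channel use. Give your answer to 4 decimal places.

0.8106 bits

Binary symmetric channel: C = 1 − h₂(ε) where h₂ is the binary entropy function.
h₂(0.029) = −0.029·log₂0.029 − 0.971·log₂0.971 = 0.1894.
C = 1 − 0.1894 = 0.8106 bits per channel use.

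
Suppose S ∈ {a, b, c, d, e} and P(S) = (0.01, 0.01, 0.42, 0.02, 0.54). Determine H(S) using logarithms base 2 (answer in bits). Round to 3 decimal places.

H(S) = −Σ p·log₂ p.
  −(0.01)·log₂(0.01) = 0.0664
  −(0.01)·log₂(0.01) = 0.0664
  −(0.42)·log₂(0.42) = 0.5256
  −(0.02)·log₂(0.02) = 0.1129
  −(0.54)·log₂(0.54) = 0.4800
Sum: 0.0664 + 0.0664 + 0.5256 + 0.1129 + 0.4800 = 1.251 bits.

1.251 bits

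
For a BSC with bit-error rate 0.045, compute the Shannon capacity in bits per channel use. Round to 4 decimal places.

0.7352 bits

Binary symmetric channel: C = 1 − h₂(ε) where h₂ is the binary entropy function.
h₂(0.045) = −0.045·log₂0.045 − 0.955·log₂0.955 = 0.2648.
C = 1 − 0.2648 = 0.7352 bits per channel use.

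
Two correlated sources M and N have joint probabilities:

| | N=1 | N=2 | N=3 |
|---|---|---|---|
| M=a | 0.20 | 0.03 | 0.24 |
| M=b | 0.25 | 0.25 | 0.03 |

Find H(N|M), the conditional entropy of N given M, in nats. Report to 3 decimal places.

Chain rule: H(N|M) = H(M,N) − H(M).
Marginals: p(M) = (0.4700, 0.5300), p(N) = (0.4500, 0.2800, 0.2700).
H(M,N) = 1.5679 nats; H(M) = 0.6913 nats.
H(N|M) = 1.5679 − 0.6913 = 0.877 nats.

0.877 nats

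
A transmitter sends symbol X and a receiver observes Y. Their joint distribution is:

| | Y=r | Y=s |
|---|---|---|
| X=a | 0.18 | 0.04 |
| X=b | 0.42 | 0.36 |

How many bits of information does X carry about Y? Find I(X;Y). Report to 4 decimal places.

Marginals: p(X) = (0.2200, 0.7800), p(Y) = (0.6000, 0.4000).
I(X;Y) = Σ p(x,y)·log₂[p(x,y)/(p(x)p(y))].
  (a,r): 0.18·log₂(1.3636) = 0.08054
  (a,s): 0.04·log₂(0.4545) = -0.04550
  (b,r): 0.42·log₂(0.8974) = -0.06557
  (b,s): 0.36·log₂(1.1538) = 0.07432
Sum = 0.0438 bits.

0.0438 bits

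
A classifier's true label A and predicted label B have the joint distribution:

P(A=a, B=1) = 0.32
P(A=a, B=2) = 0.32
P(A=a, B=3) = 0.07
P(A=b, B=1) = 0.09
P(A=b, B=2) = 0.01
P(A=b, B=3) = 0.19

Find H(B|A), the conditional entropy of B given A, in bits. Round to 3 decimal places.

Chain rule: H(B|A) = H(A,B) − H(A).
Marginals: p(A) = (0.7100, 0.2900), p(B) = (0.4100, 0.3300, 0.2600).
H(A,B) = 2.1549 bits; H(A) = 0.8687 bits.
H(B|A) = 2.1549 − 0.8687 = 1.286 bits.

1.286 bits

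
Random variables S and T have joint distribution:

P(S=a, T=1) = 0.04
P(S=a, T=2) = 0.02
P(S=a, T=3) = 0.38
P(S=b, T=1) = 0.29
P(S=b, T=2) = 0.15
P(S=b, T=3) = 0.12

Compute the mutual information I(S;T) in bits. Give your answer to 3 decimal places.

Marginals: p(S) = (0.4400, 0.5600), p(T) = (0.3300, 0.1700, 0.5000).
I(S;T) = H(S) + H(T) − H(S,T).
H(S) = 0.9896, H(T) = 1.4624, H(S,T) = 2.1246.
I(S;T) = 0.9896 + 1.4624 − 2.1246 = 0.327 bits.

0.327 bits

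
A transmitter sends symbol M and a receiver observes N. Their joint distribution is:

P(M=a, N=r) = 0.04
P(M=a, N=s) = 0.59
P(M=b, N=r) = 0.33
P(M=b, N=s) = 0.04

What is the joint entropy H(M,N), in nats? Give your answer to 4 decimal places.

0.9347 nats

H(M,N) = −Σ p(x,y)·ln p(x,y) over all 4 cells.
  cell (a,r): −0.04·ln0.04 = 0.12876
  cell (a,s): −0.59·ln0.59 = 0.31130
  cell (b,r): −0.33·ln0.33 = 0.36586
  cell (b,s): −0.04·ln0.04 = 0.12876
Sum = 0.9347 nats.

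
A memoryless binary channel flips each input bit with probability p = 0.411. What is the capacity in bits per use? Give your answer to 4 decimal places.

Binary symmetric channel: C = 1 − h₂(ε) where h₂ is the binary entropy function.
h₂(0.411) = −0.411·log₂0.411 − 0.589·log₂0.589 = 0.9770.
C = 1 − 0.9770 = 0.0230 bits per channel use.

0.0230 bits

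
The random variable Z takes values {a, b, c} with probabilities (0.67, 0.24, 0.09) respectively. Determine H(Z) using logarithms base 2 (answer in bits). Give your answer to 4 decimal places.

1.1939 bits

H(Z) = −Σ p·log₂ p.
  −(0.67)·log₂(0.67) = 0.38710
  −(0.24)·log₂(0.24) = 0.49413
  −(0.09)·log₂(0.09) = 0.31265
Sum: 0.38710 + 0.49413 + 0.31265 = 1.1939 bits.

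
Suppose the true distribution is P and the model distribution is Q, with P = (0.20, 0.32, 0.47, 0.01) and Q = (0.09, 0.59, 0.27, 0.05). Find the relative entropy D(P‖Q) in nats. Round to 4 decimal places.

0.2084 nats

D(P‖Q) = Σ p·ln(p/q).
  0.20·ln(0.20/0.09) = 0.15970
  0.32·ln(0.32/0.59) = -0.19578
  0.47·ln(0.47/0.27) = 0.26053
  0.01·ln(0.01/0.05) = -0.01609
D(P‖Q) = 0.2084 nats.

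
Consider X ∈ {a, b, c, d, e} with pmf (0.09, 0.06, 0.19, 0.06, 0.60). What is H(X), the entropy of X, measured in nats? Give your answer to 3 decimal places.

H(X) = −Σ p·ln p.
  −(0.09)·ln(0.09) = 0.2167
  −(0.06)·ln(0.06) = 0.1688
  −(0.19)·ln(0.19) = 0.3155
  −(0.06)·ln(0.06) = 0.1688
  −(0.60)·ln(0.60) = 0.3065
Sum: 0.2167 + 0.1688 + 0.3155 + 0.1688 + 0.3065 = 1.176 nats.

1.176 nats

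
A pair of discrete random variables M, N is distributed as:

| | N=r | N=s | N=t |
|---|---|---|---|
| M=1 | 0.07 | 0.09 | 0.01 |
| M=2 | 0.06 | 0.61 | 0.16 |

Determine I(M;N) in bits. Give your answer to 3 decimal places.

0.086 bits

Marginals: p(M) = (0.1700, 0.8300), p(N) = (0.1300, 0.7000, 0.1700).
I(M;N) = H(M) + H(N) − H(M,N).
H(M) = 0.6577, H(N) = 1.1774, H(M,N) = 1.7492.
I(M;N) = 0.6577 + 1.1774 − 1.7492 = 0.086 bits.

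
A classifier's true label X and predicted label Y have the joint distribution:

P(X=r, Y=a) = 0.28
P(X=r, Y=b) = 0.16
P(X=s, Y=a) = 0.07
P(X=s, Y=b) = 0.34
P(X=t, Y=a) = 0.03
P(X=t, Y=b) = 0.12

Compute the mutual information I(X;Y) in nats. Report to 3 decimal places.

0.113 nats

Marginals: p(X) = (0.4400, 0.4100, 0.1500), p(Y) = (0.3800, 0.6200).
I(X;Y) = H(X) + H(Y) − H(X,Y).
H(X) = 1.0114, H(Y) = 0.6641, H(X,Y) = 1.5622.
I(X;Y) = 1.0114 + 0.6641 − 1.5622 = 0.113 nats.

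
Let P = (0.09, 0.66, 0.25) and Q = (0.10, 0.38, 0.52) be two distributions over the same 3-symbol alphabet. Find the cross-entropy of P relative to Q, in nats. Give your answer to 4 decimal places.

H(P,Q) = −Σ p·ln q.
  −0.09·ln(0.10) = 0.20723
  −0.66·ln(0.38) = 0.63861
  −0.25·ln(0.52) = 0.16348
H(P,Q) = 1.0093 nats.

1.0093 nats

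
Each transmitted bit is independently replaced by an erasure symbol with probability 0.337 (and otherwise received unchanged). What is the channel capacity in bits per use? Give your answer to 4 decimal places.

Binary erasure channel: capacity C = 1 − ε.
C = 1 − 0.337 = 0.6630 bits per channel use.

0.6630 bits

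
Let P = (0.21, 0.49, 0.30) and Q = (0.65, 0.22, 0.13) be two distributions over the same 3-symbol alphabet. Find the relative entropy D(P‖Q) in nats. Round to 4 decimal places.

0.4060 nats

D(P‖Q) = Σ p·ln(p/q).
  0.21·ln(0.21/0.65) = -0.23727
  0.49·ln(0.49/0.22) = 0.39238
  0.30·ln(0.30/0.13) = 0.25087
D(P‖Q) = 0.4060 nats.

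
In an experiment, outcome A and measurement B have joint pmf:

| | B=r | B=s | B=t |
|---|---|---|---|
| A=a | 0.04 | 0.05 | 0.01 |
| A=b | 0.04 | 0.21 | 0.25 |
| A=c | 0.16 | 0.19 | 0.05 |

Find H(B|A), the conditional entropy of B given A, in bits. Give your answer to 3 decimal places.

1.360 bits

Marginals: p(A) = (0.1000, 0.5000, 0.4000), p(B) = (0.2400, 0.4500, 0.3100).
H(B|A) = Σ p(A) · H(B|A=·).
  A=a: p=0.1000, H(B|A=a) = 1.3610
  A=b: p=0.5000, H(B|A=b) = 1.3172
  A=c: p=0.4000, H(B|A=c) = 1.4139
Weighted sum = 1.360 bits.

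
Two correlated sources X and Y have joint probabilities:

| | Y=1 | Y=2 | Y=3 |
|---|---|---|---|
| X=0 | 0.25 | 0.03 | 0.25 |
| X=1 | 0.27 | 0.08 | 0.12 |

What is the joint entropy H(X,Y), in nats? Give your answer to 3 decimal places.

H(X,Y) = −Σ p(x,y)·ln p(x,y) over all 6 cells.
  cell (0,1): −0.25·ln0.25 = 0.3466
  cell (0,2): −0.03·ln0.03 = 0.1052
  cell (0,3): −0.25·ln0.25 = 0.3466
  cell (1,1): −0.27·ln0.27 = 0.3535
  cell (1,2): −0.08·ln0.08 = 0.2021
  cell (1,3): −0.12·ln0.12 = 0.2544
Sum = 1.608 nats.

1.608 nats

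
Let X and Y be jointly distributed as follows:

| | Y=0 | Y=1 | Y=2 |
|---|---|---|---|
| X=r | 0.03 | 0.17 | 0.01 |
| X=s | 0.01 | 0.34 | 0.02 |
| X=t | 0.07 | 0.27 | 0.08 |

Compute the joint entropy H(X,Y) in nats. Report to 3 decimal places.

1.685 nats

H(X,Y) = −Σ p(x,y)·ln p(x,y) over all 9 cells.
  cell (r,0): −0.03·ln0.03 = 0.1052
  cell (r,1): −0.17·ln0.17 = 0.3012
  cell (r,2): −0.01·ln0.01 = 0.0461
  cell (s,0): −0.01·ln0.01 = 0.0461
  cell (s,1): −0.34·ln0.34 = 0.3668
  cell (s,2): −0.02·ln0.02 = 0.0782
  cell (t,0): −0.07·ln0.07 = 0.1861
  cell (t,1): −0.27·ln0.27 = 0.3535
  cell (t,2): −0.08·ln0.08 = 0.2021
Sum = 1.685 nats.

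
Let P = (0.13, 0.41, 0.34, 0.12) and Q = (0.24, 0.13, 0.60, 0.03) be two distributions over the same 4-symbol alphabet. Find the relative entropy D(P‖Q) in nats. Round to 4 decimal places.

D(P‖Q) = Σ p·ln(p/q).
  0.13·ln(0.13/0.24) = -0.07970
  0.41·ln(0.41/0.13) = 0.47094
  0.34·ln(0.34/0.60) = -0.19311
  0.12·ln(0.12/0.03) = 0.16636
D(P‖Q) = 0.3645 nats.

0.3645 nats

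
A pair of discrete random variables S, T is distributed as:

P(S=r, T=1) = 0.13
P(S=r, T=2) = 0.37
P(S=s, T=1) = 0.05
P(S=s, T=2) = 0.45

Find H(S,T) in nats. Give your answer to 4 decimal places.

H(S,T) = −Σ p(x,y)·ln p(x,y) over all 4 cells.
  cell (r,1): −0.13·ln0.13 = 0.26523
  cell (r,2): −0.37·ln0.37 = 0.36787
  cell (s,1): −0.05·ln0.05 = 0.14979
  cell (s,2): −0.45·ln0.45 = 0.35933
Sum = 1.1422 nats.

1.1422 nats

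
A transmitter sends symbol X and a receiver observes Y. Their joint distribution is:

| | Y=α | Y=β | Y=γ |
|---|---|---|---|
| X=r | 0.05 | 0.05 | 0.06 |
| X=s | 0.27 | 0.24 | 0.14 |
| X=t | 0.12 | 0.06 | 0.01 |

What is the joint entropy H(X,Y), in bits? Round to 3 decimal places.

H(X,Y) = −Σ p(x,y)·log₂ p(x,y) over all 9 cells.
  cell (r,α): −0.05·log₂0.05 = 0.2161
  cell (r,β): −0.05·log₂0.05 = 0.2161
  cell (r,γ): −0.06·log₂0.06 = 0.2435
  cell (s,α): −0.27·log₂0.27 = 0.5100
  cell (s,β): −0.24·log₂0.24 = 0.4941
  cell (s,γ): −0.14·log₂0.14 = 0.3971
  cell (t,α): −0.12·log₂0.12 = 0.3671
  cell (t,β): −0.06·log₂0.06 = 0.2435
  cell (t,γ): −0.01·log₂0.01 = 0.0664
Sum = 2.754 bits.

2.754 bits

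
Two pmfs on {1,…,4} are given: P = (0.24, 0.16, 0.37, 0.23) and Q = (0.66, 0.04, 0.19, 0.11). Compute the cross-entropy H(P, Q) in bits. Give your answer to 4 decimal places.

H(P,Q) = −Σ p·log₂ q.
  −0.24·log₂(0.66) = 0.14387
  −0.16·log₂(0.04) = 0.74302
  −0.37·log₂(0.19) = 0.88649
  −0.23·log₂(0.11) = 0.73242
H(P,Q) = 2.5058 bits.

2.5058 bits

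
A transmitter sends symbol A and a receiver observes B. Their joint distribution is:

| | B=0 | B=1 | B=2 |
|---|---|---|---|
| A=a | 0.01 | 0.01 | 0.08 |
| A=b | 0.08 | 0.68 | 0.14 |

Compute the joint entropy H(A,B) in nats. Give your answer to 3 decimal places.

1.034 nats

H(A,B) = −Σ p(x,y)·ln p(x,y) over all 6 cells.
  cell (a,0): −0.01·ln0.01 = 0.0461
  cell (a,1): −0.01·ln0.01 = 0.0461
  cell (a,2): −0.08·ln0.08 = 0.2021
  cell (b,0): −0.08·ln0.08 = 0.2021
  cell (b,1): −0.68·ln0.68 = 0.2623
  cell (b,2): −0.14·ln0.14 = 0.2753
Sum = 1.034 nats.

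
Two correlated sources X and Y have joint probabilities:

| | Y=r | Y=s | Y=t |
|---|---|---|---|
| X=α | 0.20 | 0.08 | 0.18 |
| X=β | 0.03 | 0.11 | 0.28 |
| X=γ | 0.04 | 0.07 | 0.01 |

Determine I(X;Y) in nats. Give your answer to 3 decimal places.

0.137 nats

Marginals: p(X) = (0.4600, 0.4200, 0.1200), p(Y) = (0.2700, 0.2600, 0.4700).
I(X;Y) = Σ p(x,y)·ln[p(x,y)/(p(x)p(y))].
  (α,r): 0.20·ln(1.6103) = 0.0953
  (α,s): 0.08·ln(0.6689) = -0.0322
  (α,t): 0.18·ln(0.8326) = -0.0330
  (β,r): 0.03·ln(0.2646) = -0.0399
  (β,s): 0.11·ln(1.0073) = 0.0008
  (β,t): 0.28·ln(1.4184) = 0.0979
  (γ,r): 0.04·ln(1.2346) = 0.0084
  (γ,s): 0.07·ln(2.2436) = 0.0566
  (γ,t): 0.01·ln(0.1773) = -0.0173
Sum = 0.137 nats.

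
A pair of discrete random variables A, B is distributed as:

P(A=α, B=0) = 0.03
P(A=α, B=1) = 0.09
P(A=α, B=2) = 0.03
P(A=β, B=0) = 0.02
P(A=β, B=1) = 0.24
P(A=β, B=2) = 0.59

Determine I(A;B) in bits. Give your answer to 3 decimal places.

Marginals: p(A) = (0.1500, 0.8500), p(B) = (0.0500, 0.3300, 0.6200).
I(A;B) = H(A) + H(B) − H(A,B).
H(A) = 0.6098, H(B) = 1.1715, H(A,B) = 1.6723.
I(A;B) = 0.6098 + 1.1715 − 1.6723 = 0.109 bits.

0.109 bits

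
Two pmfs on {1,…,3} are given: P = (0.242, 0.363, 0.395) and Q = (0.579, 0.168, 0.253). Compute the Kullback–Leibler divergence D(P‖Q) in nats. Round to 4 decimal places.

0.2445 nats

D(P‖Q) = Σ p·ln(p/q).
  0.242·ln(0.242/0.579) = -0.21111
  0.363·ln(0.363/0.168) = 0.27967
  0.395·ln(0.395/0.253) = 0.17597
D(P‖Q) = 0.2445 nats.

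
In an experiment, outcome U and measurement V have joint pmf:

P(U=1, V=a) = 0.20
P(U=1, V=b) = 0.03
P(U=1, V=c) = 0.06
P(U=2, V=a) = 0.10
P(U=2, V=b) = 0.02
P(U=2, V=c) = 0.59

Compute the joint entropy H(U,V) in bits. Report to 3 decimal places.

1.754 bits

H(U,V) = −Σ p(x,y)·log₂ p(x,y) over all 6 cells.
  cell (1,a): −0.20·log₂0.20 = 0.4644
  cell (1,b): −0.03·log₂0.03 = 0.1518
  cell (1,c): −0.06·log₂0.06 = 0.2435
  cell (2,a): −0.10·log₂0.10 = 0.3322
  cell (2,b): −0.02·log₂0.02 = 0.1129
  cell (2,c): −0.59·log₂0.59 = 0.4491
Sum = 1.754 bits.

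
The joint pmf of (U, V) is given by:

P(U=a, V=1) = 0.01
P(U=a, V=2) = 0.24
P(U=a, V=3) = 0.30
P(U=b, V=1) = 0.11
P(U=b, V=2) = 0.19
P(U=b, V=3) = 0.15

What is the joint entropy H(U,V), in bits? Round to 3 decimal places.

H(U,V) = −Σ p(x,y)·log₂ p(x,y) over all 6 cells.
  cell (a,1): −0.01·log₂0.01 = 0.0664
  cell (a,2): −0.24·log₂0.24 = 0.4941
  cell (a,3): −0.30·log₂0.30 = 0.5211
  cell (b,1): −0.11·log₂0.11 = 0.3503
  cell (b,2): −0.19·log₂0.19 = 0.4552
  cell (b,3): −0.15·log₂0.15 = 0.4105
Sum = 2.298 bits.

2.298 bits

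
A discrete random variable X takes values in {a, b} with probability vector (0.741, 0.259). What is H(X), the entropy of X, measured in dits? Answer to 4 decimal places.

H(X) = −Σ p·log₁₀ p.
  −(0.741)·log₁₀(0.741) = 0.09646
  −(0.259)·log₁₀(0.259) = 0.15196
Sum: 0.09646 + 0.15196 = 0.2484 dits.

0.2484 dits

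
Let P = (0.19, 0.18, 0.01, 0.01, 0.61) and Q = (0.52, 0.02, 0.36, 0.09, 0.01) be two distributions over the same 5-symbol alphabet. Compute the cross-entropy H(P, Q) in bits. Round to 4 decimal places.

H(P,Q) = −Σ p·log₂ q.
  −0.19·log₂(0.52) = 0.17925
  −0.18·log₂(0.02) = 1.01589
  −0.01·log₂(0.36) = 0.01474
  −0.01·log₂(0.09) = 0.03474
  −0.61·log₂(0.01) = 4.05275
H(P,Q) = 5.2974 bits.

5.2974 bits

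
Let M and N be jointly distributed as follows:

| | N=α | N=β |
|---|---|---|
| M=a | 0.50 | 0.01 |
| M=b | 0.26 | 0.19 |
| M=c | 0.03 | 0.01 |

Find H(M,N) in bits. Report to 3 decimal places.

1.745 bits

H(M,N) = −Σ p(x,y)·log₂ p(x,y) over all 6 cells.
  cell (a,α): −0.50·log₂0.50 = 0.5000
  cell (a,β): −0.01·log₂0.01 = 0.0664
  cell (b,α): −0.26·log₂0.26 = 0.5053
  cell (b,β): −0.19·log₂0.19 = 0.4552
  cell (c,α): −0.03·log₂0.03 = 0.1518
  cell (c,β): −0.01·log₂0.01 = 0.0664
Sum = 1.745 bits.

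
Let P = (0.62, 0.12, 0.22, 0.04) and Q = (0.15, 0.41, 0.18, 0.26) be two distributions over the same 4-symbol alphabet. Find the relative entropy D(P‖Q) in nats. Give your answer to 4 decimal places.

D(P‖Q) = Σ p·ln(p/q).
  0.62·ln(0.62/0.15) = 0.87983
  0.12·ln(0.12/0.41) = -0.14744
  0.22·ln(0.22/0.18) = 0.04415
  0.04·ln(0.04/0.26) = -0.07487
D(P‖Q) = 0.7017 nats.

0.7017 nats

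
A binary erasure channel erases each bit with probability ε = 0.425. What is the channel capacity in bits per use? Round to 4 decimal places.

0.5750 bits

Binary erasure channel: capacity C = 1 − ε.
C = 1 − 0.425 = 0.5750 bits per channel use.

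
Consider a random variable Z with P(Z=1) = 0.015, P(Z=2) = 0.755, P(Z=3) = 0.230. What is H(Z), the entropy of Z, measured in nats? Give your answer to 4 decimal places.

0.6132 nats

H(Z) = −Σ p·ln p.
  −(0.015)·ln(0.015) = 0.06300
  −(0.755)·ln(0.755) = 0.21218
  −(0.230)·ln(0.230) = 0.33803
Sum: 0.06300 + 0.21218 + 0.33803 = 0.6132 nats.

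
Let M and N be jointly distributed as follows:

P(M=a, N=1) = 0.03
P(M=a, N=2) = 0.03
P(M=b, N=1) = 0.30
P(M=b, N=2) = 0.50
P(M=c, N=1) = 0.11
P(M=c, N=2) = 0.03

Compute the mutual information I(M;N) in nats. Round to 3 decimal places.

0.042 nats

Marginals: p(M) = (0.0600, 0.8000, 0.1400), p(N) = (0.4400, 0.5600).
I(M;N) = H(M) + H(N) − H(M,N).
H(M) = 0.6226, H(N) = 0.6859, H(M,N) = 1.2662.
I(M;N) = 0.6226 + 0.6859 − 1.2662 = 0.042 nats.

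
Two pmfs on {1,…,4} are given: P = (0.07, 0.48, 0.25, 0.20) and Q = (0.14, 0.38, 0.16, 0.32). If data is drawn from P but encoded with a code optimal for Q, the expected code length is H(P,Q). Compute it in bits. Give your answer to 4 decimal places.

H(P,Q) = −Σ p·log₂ q.
  −0.07·log₂(0.14) = 0.19856
  −0.48·log₂(0.38) = 0.67005
  −0.25·log₂(0.16) = 0.66096
  −0.20·log₂(0.32) = 0.32877
H(P,Q) = 1.8583 bits.

1.8583 bits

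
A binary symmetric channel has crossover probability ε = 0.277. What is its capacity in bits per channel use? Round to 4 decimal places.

0.1487 bits

Binary symmetric channel: C = 1 − h₂(ε) where h₂ is the binary entropy function.
h₂(0.277) = −0.277·log₂0.277 − 0.723·log₂0.723 = 0.8513.
C = 1 − 0.8513 = 0.1487 bits per channel use.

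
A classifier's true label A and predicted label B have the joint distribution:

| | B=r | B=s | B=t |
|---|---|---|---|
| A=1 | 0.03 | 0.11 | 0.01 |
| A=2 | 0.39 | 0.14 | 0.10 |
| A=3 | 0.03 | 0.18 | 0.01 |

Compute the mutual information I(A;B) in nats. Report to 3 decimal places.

Marginals: p(A) = (0.1500, 0.6300, 0.2200), p(B) = (0.4500, 0.4300, 0.1200).
I(A;B) = H(A) + H(B) − H(A,B).
H(A) = 0.9088, H(B) = 0.9767, H(A,B) = 1.7267.
I(A;B) = 0.9088 + 0.9767 − 1.7267 = 0.159 nats.

0.159 nats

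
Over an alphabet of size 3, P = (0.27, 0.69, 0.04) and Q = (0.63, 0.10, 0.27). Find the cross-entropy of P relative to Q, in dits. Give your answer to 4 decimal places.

0.7669 dits

H(P,Q) = −Σ p·log₁₀ q.
  −0.27·log₁₀(0.63) = 0.05418
  −0.69·log₁₀(0.10) = 0.69000
  −0.04·log₁₀(0.27) = 0.02275
H(P,Q) = 0.7669 dits.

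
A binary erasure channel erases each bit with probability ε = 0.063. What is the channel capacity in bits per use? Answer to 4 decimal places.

0.9370 bits

Binary erasure channel: capacity C = 1 − ε.
C = 1 − 0.063 = 0.9370 bits per channel use.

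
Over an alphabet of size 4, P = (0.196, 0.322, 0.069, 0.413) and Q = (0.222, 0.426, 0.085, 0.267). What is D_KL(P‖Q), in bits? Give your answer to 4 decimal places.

0.0739 bits

D(P‖Q) = Σ p·log₂(p/q).
  0.196·log₂(0.196/0.222) = -0.03522
  0.322·log₂(0.322/0.426) = -0.13002
  0.069·log₂(0.069/0.085) = -0.02076
  0.413·log₂(0.413/0.267) = 0.25990
D(P‖Q) = 0.0739 bits.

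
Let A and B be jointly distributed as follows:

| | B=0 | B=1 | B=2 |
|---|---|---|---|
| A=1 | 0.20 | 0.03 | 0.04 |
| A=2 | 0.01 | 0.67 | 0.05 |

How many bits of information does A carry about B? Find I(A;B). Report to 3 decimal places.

0.516 bits

Marginals: p(A) = (0.2700, 0.7300), p(B) = (0.2100, 0.7000, 0.0900).
I(A;B) = Σ p(x,y)·log₂[p(x,y)/(p(x)p(y))].
  (1,0): 0.20·log₂(3.5273) = 0.3637
  (1,1): 0.03·log₂(0.1587) = -0.0797
  (1,2): 0.04·log₂(1.6461) = 0.0288
  (2,0): 0.01·log₂(0.0652) = -0.0394
  (2,1): 0.67·log₂(1.3112) = 0.2619
  (2,2): 0.05·log₂(0.7610) = -0.0197
Sum = 0.516 bits.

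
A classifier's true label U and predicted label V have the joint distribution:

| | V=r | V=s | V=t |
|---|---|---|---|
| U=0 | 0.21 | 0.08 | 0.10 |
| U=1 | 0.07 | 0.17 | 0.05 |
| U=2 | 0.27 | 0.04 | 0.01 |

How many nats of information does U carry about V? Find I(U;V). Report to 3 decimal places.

Marginals: p(U) = (0.3900, 0.2900, 0.3200), p(V) = (0.5500, 0.2900, 0.1600).
I(U;V) = Σ p(x,y)·ln[p(x,y)/(p(x)p(y))].
  (0,r): 0.21·ln(0.9790) = -0.0045
  (0,s): 0.08·ln(0.7073) = -0.0277
  (0,t): 0.10·ln(1.6026) = 0.0472
  (1,r): 0.07·ln(0.4389) = -0.0576
  (1,s): 0.17·ln(2.0214) = 0.1196
  (1,t): 0.05·ln(1.0776) = 0.0037
  (2,r): 0.27·ln(1.5341) = 0.1155
  (2,s): 0.04·ln(0.4310) = -0.0337
  (2,t): 0.01·ln(0.1953) = -0.0163
Sum = 0.146 nats.

0.146 nats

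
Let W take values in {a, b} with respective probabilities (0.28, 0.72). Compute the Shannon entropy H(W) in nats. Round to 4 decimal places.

H(W) = −Σ p·ln p.
  −(0.28)·ln(0.28) = 0.35643
  −(0.72)·ln(0.72) = 0.23652
Sum: 0.35643 + 0.23652 = 0.5930 nats.

0.5930 nats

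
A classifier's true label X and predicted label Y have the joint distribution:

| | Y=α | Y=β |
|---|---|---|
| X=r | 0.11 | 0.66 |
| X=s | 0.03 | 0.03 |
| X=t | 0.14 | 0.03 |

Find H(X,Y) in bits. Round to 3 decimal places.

1.598 bits

H(X,Y) = −Σ p(x,y)·log₂ p(x,y) over all 6 cells.
  cell (r,α): −0.11·log₂0.11 = 0.3503
  cell (r,β): −0.66·log₂0.66 = 0.3956
  cell (s,α): −0.03·log₂0.03 = 0.1518
  cell (s,β): −0.03·log₂0.03 = 0.1518
  cell (t,α): −0.14·log₂0.14 = 0.3971
  cell (t,β): −0.03·log₂0.03 = 0.1518
Sum = 1.598 bits.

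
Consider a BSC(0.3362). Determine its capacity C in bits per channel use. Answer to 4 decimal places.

Binary symmetric channel: C = 1 − h₂(ε) where h₂ is the binary entropy function.
h₂(0.3362) = −0.3362·log₂0.3362 − 0.6638·log₂0.6638 = 0.9211.
C = 1 − 0.9211 = 0.0789 bits per channel use.

0.0789 bits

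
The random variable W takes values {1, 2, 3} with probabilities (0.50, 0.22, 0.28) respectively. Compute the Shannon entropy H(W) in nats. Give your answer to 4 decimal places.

H(W) = −Σ p·ln p.
  −(0.50)·ln(0.50) = 0.34657
  −(0.22)·ln(0.22) = 0.33311
  −(0.28)·ln(0.28) = 0.35643
Sum: 0.34657 + 0.33311 + 0.35643 = 1.0361 nats.

1.0361 nats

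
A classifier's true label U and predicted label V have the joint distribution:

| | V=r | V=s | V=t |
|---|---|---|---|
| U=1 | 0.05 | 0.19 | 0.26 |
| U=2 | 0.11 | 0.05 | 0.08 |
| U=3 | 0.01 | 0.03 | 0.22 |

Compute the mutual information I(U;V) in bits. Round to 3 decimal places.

0.179 bits

Marginals: p(U) = (0.5000, 0.2400, 0.2600), p(V) = (0.1700, 0.2700, 0.5600).
I(U;V) = Σ p(x,y)·log₂[p(x,y)/(p(x)p(y))].
  (1,r): 0.05·log₂(0.5882) = -0.0383
  (1,s): 0.19·log₂(1.4074) = 0.0937
  (1,t): 0.26·log₂(0.9286) = -0.0278
  (2,r): 0.11·log₂(2.6961) = 0.1574
  (2,s): 0.05·log₂(0.7716) = -0.0187
  (2,t): 0.08·log₂(0.5952) = -0.0599
  (3,r): 0.01·log₂(0.2262) = -0.0214
  (3,s): 0.03·log₂(0.4274) = -0.0368
  (3,t): 0.22·log₂(1.5110) = 0.1310
Sum = 0.179 bits.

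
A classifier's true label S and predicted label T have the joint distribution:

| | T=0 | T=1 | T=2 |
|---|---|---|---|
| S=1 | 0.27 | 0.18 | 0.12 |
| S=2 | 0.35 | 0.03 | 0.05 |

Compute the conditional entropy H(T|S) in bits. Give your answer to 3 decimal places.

1.235 bits

Marginals: p(S) = (0.5700, 0.4300), p(T) = (0.6200, 0.2100, 0.1700).
H(T|S) = Σ p(S) · H(T|S=·).
  S=1: p=0.5700, H(T|S=1) = 1.5090
  S=2: p=0.4300, H(T|S=2) = 0.8707
Weighted sum = 1.235 bits.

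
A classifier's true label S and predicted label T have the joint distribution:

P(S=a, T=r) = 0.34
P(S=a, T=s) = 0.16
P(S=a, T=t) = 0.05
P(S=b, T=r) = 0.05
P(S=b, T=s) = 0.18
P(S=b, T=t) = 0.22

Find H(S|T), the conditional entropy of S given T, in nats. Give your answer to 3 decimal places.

Marginals: p(S) = (0.5500, 0.4500), p(T) = (0.3900, 0.3400, 0.2700).
H(S|T) = Σ p(T) · H(S|T=·).
  T=r: p=0.3900, H(S|T=r) = 0.3830
  T=s: p=0.3400, H(S|T=s) = 0.6914
  T=t: p=0.2700, H(S|T=t) = 0.4792
Weighted sum = 0.514 nats.

0.514 nats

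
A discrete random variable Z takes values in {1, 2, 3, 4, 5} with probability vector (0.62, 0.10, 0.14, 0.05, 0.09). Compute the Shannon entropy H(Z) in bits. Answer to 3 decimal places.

1.686 bits

H(Z) = −Σ p·log₂ p.
  −(0.62)·log₂(0.62) = 0.4276
  −(0.10)·log₂(0.10) = 0.3322
  −(0.14)·log₂(0.14) = 0.3971
  −(0.05)·log₂(0.05) = 0.2161
  −(0.09)·log₂(0.09) = 0.3127
Sum: 0.4276 + 0.3322 + 0.3971 + 0.2161 + 0.3127 = 1.686 bits.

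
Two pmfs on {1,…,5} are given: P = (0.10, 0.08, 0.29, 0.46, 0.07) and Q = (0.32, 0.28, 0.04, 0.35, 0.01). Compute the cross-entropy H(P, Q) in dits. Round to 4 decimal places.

H(P,Q) = −Σ p·log₁₀ q.
  −0.10·log₁₀(0.32) = 0.04949
  −0.08·log₁₀(0.28) = 0.04423
  −0.29·log₁₀(0.04) = 0.40540
  −0.46·log₁₀(0.35) = 0.20973
  −0.07·log₁₀(0.01) = 0.14000
H(P,Q) = 0.8488 dits.

0.8488 dits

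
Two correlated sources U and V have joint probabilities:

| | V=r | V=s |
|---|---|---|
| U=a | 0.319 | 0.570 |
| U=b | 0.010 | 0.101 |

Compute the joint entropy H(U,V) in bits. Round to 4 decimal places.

H(U,V) = −Σ p(x,y)·log₂ p(x,y) over all 4 cells.
  cell (a,r): −0.319·log₂0.319 = 0.52583
  cell (a,s): −0.570·log₂0.570 = 0.46225
  cell (b,r): −0.010·log₂0.010 = 0.06644
  cell (b,s): −0.101·log₂0.101 = 0.33406
Sum = 1.3886 bits.

1.3886 bits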